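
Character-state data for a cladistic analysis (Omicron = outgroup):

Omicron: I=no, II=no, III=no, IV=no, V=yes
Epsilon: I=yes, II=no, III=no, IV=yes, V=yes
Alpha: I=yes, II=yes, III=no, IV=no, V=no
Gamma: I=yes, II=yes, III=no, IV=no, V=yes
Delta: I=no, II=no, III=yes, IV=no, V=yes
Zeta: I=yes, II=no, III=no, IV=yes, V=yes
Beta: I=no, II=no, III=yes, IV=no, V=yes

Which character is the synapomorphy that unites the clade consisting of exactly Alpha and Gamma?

II

Character polarity is set by the outgroup: the derived state is whichever differs from the outgroup's state, so for V the derived state is 'no', and for the remaining characters it is 'yes'.
I (derived state 'yes') is shared by Alpha, Epsilon, Gamma, and Zeta — a synapomorphy uniting that clade.
Only Alpha and Gamma show the derived state 'yes' for II, supporting them as a clade.
Only Beta and Delta show the derived state 'yes' for III, supporting them as a clade.
Only Epsilon and Zeta show the derived state 'yes' for IV, supporting them as a clade.
V: derived state 'no' in Alpha only — an autapomorphy, so it tells us nothing about relationships among taxa.
Most parsimonious ingroup topology: (((Epsilon,Zeta),(Alpha,Gamma)),(Delta,Beta)).
The clade {Alpha, Gamma} is supported by II: its derived state 'yes' occurs in exactly those taxa and in no other taxon (including the outgroup).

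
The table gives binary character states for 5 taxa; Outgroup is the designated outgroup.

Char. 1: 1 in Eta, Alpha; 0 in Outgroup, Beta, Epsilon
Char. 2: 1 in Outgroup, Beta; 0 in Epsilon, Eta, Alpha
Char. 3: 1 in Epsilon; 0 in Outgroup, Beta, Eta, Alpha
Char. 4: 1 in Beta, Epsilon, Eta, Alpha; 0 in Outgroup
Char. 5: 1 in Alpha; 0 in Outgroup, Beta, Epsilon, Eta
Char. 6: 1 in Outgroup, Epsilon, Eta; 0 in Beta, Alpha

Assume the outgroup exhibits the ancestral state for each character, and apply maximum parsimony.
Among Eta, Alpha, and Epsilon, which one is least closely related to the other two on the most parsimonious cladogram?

Character polarity is set by the outgroup: the derived state is whichever differs from the outgroup's state, so for Char. 2, Char. 6 the derived state is '0', and for the remaining characters it is '1'.
Char. 1 (derived state '1') is shared by Alpha and Eta — a synapomorphy uniting that clade.
Only Alpha, Epsilon, and Eta show the derived state '0' for Char. 2, supporting them as a clade.
Char. 3: derived state '1' in Epsilon only — an autapomorphy, so it tells us nothing about relationships among taxa.
All ingroup taxa share the derived state '1' for Char. 4; it defines the ingroup but does not resolve relationships within it.
Char. 5 (derived state '1') is unique to Alpha (autapomorphy; uninformative for grouping).
Char. 6 groups Alpha and Beta, which is incompatible with the clades supported by the remaining characters; treating it as convergent (homoplasy) costs fewer steps than any alternative tree.
Most parsimonious ingroup topology: (Beta,(Epsilon,(Eta,Alpha))).
Eta and Alpha share a more recent common ancestor with each other than either does with Epsilon, so Epsilon is the least closely related of the three.

Epsilon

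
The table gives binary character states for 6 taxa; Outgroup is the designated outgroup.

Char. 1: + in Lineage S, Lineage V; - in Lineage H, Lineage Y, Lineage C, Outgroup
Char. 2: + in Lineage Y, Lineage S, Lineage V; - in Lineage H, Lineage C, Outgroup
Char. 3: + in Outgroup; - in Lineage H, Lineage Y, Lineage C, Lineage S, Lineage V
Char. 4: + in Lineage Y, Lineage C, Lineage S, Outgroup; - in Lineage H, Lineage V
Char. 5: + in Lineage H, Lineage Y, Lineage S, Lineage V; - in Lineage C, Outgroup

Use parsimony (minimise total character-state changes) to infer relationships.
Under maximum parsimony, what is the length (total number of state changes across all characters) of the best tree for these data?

Character polarity is set by the outgroup: the derived state is whichever differs from the outgroup's state, so for Char. 3, Char. 4 the derived state is '-', and for the remaining characters it is '+'.
Char. 1: derived state '+' in Lineage S and Lineage V only — synapomorphy for {Lineage S, Lineage V}.
Only Lineage S, Lineage V, and Lineage Y show the derived state '+' for Char. 2, supporting them as a clade.
All ingroup taxa share the derived state '-' for Char. 3; it defines the ingroup but does not resolve relationships within it.
Char. 4 groups Lineage H and Lineage V, which is incompatible with the clades supported by the remaining characters; treating it as convergent (homoplasy) costs fewer steps than any alternative tree.
Char. 5: derived state '+' in Lineage H, Lineage S, Lineage V, and Lineage Y only — synapomorphy for {Lineage H, Lineage S, Lineage V, Lineage Y}.
Most parsimonious ingroup topology: ((((Lineage V,Lineage S),Lineage Y),Lineage H),Lineage C).
Changes per character on this tree: Char. 1: 1; Char. 2: 1; Char. 3: 1; Char. 4: 2; Char. 5: 1.
Total = 6.

6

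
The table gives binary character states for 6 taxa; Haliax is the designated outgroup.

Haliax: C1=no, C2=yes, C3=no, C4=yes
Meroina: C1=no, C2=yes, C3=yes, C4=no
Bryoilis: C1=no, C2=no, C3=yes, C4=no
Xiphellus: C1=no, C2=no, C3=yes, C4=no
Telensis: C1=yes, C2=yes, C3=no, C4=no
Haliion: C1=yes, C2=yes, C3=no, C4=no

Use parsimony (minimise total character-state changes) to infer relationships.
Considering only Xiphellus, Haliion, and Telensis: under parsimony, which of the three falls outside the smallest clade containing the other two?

Xiphellus

Character polarity is set by the outgroup: the derived state is whichever differs from the outgroup's state, so for C2, C4 the derived state is 'no', and for the remaining characters it is 'yes'.
C1 (derived state 'yes') is shared by Haliion and Telensis — a synapomorphy uniting that clade.
C2: derived state 'no' in Bryoilis and Xiphellus only — synapomorphy for {Bryoilis, Xiphellus}.
C3: derived state 'yes' in Bryoilis, Meroina, and Xiphellus only — synapomorphy for {Bryoilis, Meroina, Xiphellus}.
All ingroup taxa share the derived state 'no' for C4; it defines the ingroup but does not resolve relationships within it.
Most parsimonious ingroup topology: (((Bryoilis,Xiphellus),Meroina),(Haliion,Telensis)).
Telensis and Haliion share a more recent common ancestor with each other than either does with Xiphellus, so Xiphellus is the least closely related of the three.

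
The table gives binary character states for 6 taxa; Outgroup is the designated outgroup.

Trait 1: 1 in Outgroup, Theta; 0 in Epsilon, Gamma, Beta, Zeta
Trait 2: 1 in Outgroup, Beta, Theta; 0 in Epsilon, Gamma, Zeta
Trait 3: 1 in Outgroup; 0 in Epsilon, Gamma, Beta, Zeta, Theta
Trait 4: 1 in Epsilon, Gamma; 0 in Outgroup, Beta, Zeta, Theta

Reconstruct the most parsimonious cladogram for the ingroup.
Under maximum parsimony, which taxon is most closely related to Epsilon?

Character polarity is set by the outgroup: the derived state is whichever differs from the outgroup's state, so for Trait 1, Trait 2, Trait 3 the derived state is '0', and for the remaining characters it is '1'.
Only Beta, Epsilon, Gamma, and Zeta show the derived state '0' for Trait 1, supporting them as a clade.
Trait 2: derived state '0' in Epsilon, Gamma, and Zeta only — synapomorphy for {Epsilon, Gamma, Zeta}.
All ingroup taxa share the derived state '0' for Trait 3; it defines the ingroup but does not resolve relationships within it.
Trait 4: derived state '1' in Epsilon and Gamma only — synapomorphy for {Epsilon, Gamma}.
Most parsimonious ingroup topology: ((((Epsilon,Gamma),Zeta),Beta),Theta).
Epsilon and Gamma form a cherry on this tree, so they are sister taxa.

Gamma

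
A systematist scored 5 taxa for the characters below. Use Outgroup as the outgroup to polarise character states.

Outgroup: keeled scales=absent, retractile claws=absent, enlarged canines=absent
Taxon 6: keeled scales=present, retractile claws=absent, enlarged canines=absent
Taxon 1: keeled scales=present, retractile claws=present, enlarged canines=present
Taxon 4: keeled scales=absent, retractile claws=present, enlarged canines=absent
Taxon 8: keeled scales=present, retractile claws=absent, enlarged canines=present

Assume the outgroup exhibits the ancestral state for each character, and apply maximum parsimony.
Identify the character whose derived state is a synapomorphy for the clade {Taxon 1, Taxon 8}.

enlarged canines

The outgroup has state 'absent' for every character, so 'present' is the derived state throughout.
keeled scales: derived state 'present' in Taxon 1, Taxon 6, and Taxon 8 only — synapomorphy for {Taxon 1, Taxon 6, Taxon 8}.
retractile claws (state 'present') occurs in Taxon 1 and Taxon 4 but conflicts with the nesting implied by the other characters — most parsimoniously interpreted as homoplasy.
enlarged canines (derived state 'present') is shared by Taxon 1 and Taxon 8 — a synapomorphy uniting that clade.
Most parsimonious ingroup topology: ((Taxon 6,(Taxon 1,Taxon 8)),Taxon 4).
The clade {Taxon 1, Taxon 8} is supported by enlarged canines: its derived state 'present' occurs in exactly those taxa and in no other taxon (including the outgroup).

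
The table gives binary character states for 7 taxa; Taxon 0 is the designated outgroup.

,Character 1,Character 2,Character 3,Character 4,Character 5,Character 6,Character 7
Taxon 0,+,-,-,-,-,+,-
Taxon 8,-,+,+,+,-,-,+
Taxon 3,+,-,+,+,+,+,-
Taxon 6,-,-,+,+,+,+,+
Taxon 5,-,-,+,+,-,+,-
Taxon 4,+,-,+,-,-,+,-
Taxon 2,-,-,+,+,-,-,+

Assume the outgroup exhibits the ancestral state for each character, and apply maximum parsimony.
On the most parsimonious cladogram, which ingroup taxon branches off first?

Character polarity is set by the outgroup: the derived state is whichever differs from the outgroup's state, so for Character 1, Character 6 the derived state is '-', and for the remaining characters it is '+'.
Character 1: derived state '-' in Taxon 2, Taxon 5, Taxon 6, and Taxon 8 only — synapomorphy for {Taxon 2, Taxon 5, Taxon 6, Taxon 8}.
Character 2: derived state '+' in Taxon 8 only — an autapomorphy, so it tells us nothing about relationships among taxa.
Character 3 (derived state '+') is shared by all ingroup taxa — unites the whole ingroup.
Only Taxon 2, Taxon 3, Taxon 5, Taxon 6, and Taxon 8 show the derived state '+' for Character 4, supporting them as a clade.
Character 5 groups Taxon 3 and Taxon 6, which is incompatible with the clades supported by the remaining characters; treating it as convergent (homoplasy) costs fewer steps than any alternative tree.
Character 6 (derived state '-') is shared by Taxon 2 and Taxon 8 — a synapomorphy uniting that clade.
Only Taxon 2, Taxon 6, and Taxon 8 show the derived state '+' for Character 7, supporting them as a clade.
Most parsimonious ingroup topology: (((((Taxon 8,Taxon 2),Taxon 6),Taxon 5),Taxon 3),Taxon 4).
Taxon 4 is sister to the clade containing all other ingroup taxa, so it is the earliest-diverging (most basal) ingroup lineage.

Taxon 4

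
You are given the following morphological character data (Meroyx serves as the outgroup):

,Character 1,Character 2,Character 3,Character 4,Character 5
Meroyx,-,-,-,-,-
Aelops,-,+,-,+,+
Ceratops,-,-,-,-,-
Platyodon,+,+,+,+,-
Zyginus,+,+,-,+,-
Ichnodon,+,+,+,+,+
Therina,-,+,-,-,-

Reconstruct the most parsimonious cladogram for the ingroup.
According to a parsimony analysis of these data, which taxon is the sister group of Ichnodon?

The outgroup has state '-' for every character, so '+' is the derived state throughout.
Character 1 (derived state '+') is shared by Ichnodon, Platyodon, and Zyginus — a synapomorphy uniting that clade.
Character 2 (derived state '+') is shared by Aelops, Ichnodon, Platyodon, Therina, and Zyginus — a synapomorphy uniting that clade.
Only Ichnodon and Platyodon show the derived state '+' for Character 3, supporting them as a clade.
Only Aelops, Ichnodon, Platyodon, and Zyginus show the derived state '+' for Character 4, supporting them as a clade.
Character 5 groups Aelops and Ichnodon, which is incompatible with the clades supported by the remaining characters; treating it as convergent (homoplasy) costs fewer steps than any alternative tree.
Most parsimonious ingroup topology: (((Aelops,((Platyodon,Ichnodon),Zyginus)),Therina),Ceratops).
Ichnodon and Platyodon form a cherry on this tree, so they are sister taxa.

Platyodon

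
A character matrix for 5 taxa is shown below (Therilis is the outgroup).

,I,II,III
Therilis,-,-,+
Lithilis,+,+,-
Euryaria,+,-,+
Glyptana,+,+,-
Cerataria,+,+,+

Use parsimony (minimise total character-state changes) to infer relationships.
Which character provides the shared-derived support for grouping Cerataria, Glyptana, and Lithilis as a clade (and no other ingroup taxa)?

II

Character polarity is set by the outgroup: the derived state is whichever differs from the outgroup's state, so for III the derived state is '-', and for the remaining characters it is '+'.
I (derived state '+') is shared by all ingroup taxa — unites the whole ingroup.
II: derived state '+' in Cerataria, Glyptana, and Lithilis only — synapomorphy for {Cerataria, Glyptana, Lithilis}.
III: derived state '-' in Glyptana and Lithilis only — synapomorphy for {Glyptana, Lithilis}.
Most parsimonious ingroup topology: (((Lithilis,Glyptana),Cerataria),Euryaria).
The clade {Cerataria, Glyptana, Lithilis} is supported by II: its derived state '+' occurs in exactly those taxa and in no other taxon (including the outgroup).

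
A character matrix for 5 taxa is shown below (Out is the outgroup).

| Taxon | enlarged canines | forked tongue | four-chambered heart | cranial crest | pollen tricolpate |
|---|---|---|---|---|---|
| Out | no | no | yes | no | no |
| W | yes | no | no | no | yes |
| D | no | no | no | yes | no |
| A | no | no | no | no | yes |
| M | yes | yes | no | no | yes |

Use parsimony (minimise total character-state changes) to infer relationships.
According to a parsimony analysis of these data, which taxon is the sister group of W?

M

Character polarity is set by the outgroup: the derived state is whichever differs from the outgroup's state, so for four-chambered heart the derived state is 'no', and for the remaining characters it is 'yes'.
Only M and W show the derived state 'yes' for enlarged canines, supporting them as a clade.
forked tongue: derived state 'yes' in M only — an autapomorphy, so it tells us nothing about relationships among taxa.
All ingroup taxa share the derived state 'no' for four-chambered heart; it defines the ingroup but does not resolve relationships within it.
cranial crest: derived state 'yes' in D only — an autapomorphy, so it tells us nothing about relationships among taxa.
pollen tricolpate: derived state 'yes' in A, M, and W only — synapomorphy for {A, M, W}.
Most parsimonious ingroup topology: (((W,M),A),D).
W and M form a cherry on this tree, so they are sister taxa.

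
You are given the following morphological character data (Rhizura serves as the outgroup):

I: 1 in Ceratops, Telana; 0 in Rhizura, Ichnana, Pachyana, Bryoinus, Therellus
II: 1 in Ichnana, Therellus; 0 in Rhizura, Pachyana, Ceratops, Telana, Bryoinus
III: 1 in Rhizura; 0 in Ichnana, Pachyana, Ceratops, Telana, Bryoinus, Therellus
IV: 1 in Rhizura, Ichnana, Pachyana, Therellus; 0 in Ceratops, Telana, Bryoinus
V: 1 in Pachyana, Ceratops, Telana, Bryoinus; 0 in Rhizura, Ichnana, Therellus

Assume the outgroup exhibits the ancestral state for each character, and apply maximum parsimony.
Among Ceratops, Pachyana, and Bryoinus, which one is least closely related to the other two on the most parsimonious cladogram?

Character polarity is set by the outgroup: the derived state is whichever differs from the outgroup's state, so for III, IV the derived state is '0', and for the remaining characters it is '1'.
Only Ceratops and Telana show the derived state '1' for I, supporting them as a clade.
Only Ichnana and Therellus show the derived state '1' for II, supporting them as a clade.
III (derived state '0') is shared by all ingroup taxa — unites the whole ingroup.
Only Bryoinus, Ceratops, and Telana show the derived state '0' for IV, supporting them as a clade.
V: derived state '1' in Bryoinus, Ceratops, Pachyana, and Telana only — synapomorphy for {Bryoinus, Ceratops, Pachyana, Telana}.
Most parsimonious ingroup topology: ((Ichnana,Therellus),(Pachyana,((Ceratops,Telana),Bryoinus))).
Ceratops and Bryoinus share a more recent common ancestor with each other than either does with Pachyana, so Pachyana is the least closely related of the three.

Pachyana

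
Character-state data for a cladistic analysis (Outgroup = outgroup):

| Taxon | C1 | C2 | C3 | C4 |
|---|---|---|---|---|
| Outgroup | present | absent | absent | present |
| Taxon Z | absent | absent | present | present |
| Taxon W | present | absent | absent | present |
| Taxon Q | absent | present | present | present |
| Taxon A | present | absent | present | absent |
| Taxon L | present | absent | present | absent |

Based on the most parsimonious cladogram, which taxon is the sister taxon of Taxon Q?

Taxon Z

Character polarity is set by the outgroup: the derived state is whichever differs from the outgroup's state, so for C1, C4 the derived state is 'absent', and for the remaining characters it is 'present'.
C1: derived state 'absent' in Taxon Q and Taxon Z only — synapomorphy for {Taxon Q, Taxon Z}.
C2 (derived state 'present') is unique to Taxon Q (autapomorphy; uninformative for grouping).
C3 (derived state 'present') is shared by Taxon A, Taxon L, Taxon Q, and Taxon Z — a synapomorphy uniting that clade.
Only Taxon A and Taxon L show the derived state 'absent' for C4, supporting them as a clade.
Most parsimonious ingroup topology: (((Taxon Z,Taxon Q),(Taxon A,Taxon L)),Taxon W).
Taxon Q and Taxon Z form a cherry on this tree, so they are sister taxa.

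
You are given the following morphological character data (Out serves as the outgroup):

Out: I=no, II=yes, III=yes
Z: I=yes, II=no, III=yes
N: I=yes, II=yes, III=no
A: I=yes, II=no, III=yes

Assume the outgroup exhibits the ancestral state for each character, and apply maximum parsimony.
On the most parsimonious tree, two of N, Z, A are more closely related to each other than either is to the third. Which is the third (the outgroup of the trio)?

Character polarity is set by the outgroup: the derived state is whichever differs from the outgroup's state, so for II, III the derived state is 'no', and for the remaining characters it is 'yes'.
I (derived state 'yes') is shared by all ingroup taxa — unites the whole ingroup.
II: derived state 'no' in A and Z only — synapomorphy for {A, Z}.
III (derived state 'no') is unique to N (autapomorphy; uninformative for grouping).
Most parsimonious ingroup topology: ((Z,A),N).
Z and A share a more recent common ancestor with each other than either does with N, so N is the least closely related of the three.

N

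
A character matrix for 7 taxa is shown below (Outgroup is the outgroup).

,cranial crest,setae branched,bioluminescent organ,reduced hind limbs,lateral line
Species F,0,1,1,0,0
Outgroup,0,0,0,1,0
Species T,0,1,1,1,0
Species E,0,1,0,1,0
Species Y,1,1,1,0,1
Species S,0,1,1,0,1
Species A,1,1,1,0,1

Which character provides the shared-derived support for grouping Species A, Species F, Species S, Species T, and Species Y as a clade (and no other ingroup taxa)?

bioluminescent organ

Character polarity is set by the outgroup: the derived state is whichever differs from the outgroup's state, so for reduced hind limbs the derived state is '0', and for the remaining characters it is '1'.
cranial crest (derived state '1') is shared by Species A and Species Y — a synapomorphy uniting that clade.
All ingroup taxa share the derived state '1' for setae branched; it defines the ingroup but does not resolve relationships within it.
bioluminescent organ (derived state '1') is shared by Species A, Species F, Species S, Species T, and Species Y — a synapomorphy uniting that clade.
Only Species A, Species F, Species S, and Species Y show the derived state '0' for reduced hind limbs, supporting them as a clade.
Only Species A, Species S, and Species Y show the derived state '1' for lateral line, supporting them as a clade.
Most parsimonious ingroup topology: (Species E,(Species T,((Species S,(Species A,Species Y)),Species F))).
The clade {Species A, Species F, Species S, Species T, Species Y} is supported by bioluminescent organ: its derived state '1' occurs in exactly those taxa and in no other taxon (including the outgroup).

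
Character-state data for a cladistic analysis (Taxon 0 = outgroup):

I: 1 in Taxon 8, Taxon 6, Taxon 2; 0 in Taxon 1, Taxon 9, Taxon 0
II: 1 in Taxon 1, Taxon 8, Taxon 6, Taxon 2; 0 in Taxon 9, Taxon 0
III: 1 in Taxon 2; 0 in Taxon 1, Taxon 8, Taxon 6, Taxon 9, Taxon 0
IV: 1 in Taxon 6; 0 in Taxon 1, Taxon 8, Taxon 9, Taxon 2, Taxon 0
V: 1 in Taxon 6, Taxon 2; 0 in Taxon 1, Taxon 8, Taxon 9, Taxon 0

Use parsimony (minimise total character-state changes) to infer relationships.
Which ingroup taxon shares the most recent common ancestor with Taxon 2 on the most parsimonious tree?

Taxon 6

The outgroup has state '0' for every character, so '1' is the derived state throughout.
Only Taxon 2, Taxon 6, and Taxon 8 show the derived state '1' for I, supporting them as a clade.
Only Taxon 1, Taxon 2, Taxon 6, and Taxon 8 show the derived state '1' for II, supporting them as a clade.
III (derived state '1') is unique to Taxon 2 (autapomorphy; uninformative for grouping).
IV: derived state '1' in Taxon 6 only — an autapomorphy, so it tells us nothing about relationships among taxa.
Only Taxon 2 and Taxon 6 show the derived state '1' for V, supporting them as a clade.
Most parsimonious ingroup topology: (((Taxon 8,(Taxon 2,Taxon 6)),Taxon 1),Taxon 9).
Taxon 2 and Taxon 6 form a cherry on this tree, so they are sister taxa.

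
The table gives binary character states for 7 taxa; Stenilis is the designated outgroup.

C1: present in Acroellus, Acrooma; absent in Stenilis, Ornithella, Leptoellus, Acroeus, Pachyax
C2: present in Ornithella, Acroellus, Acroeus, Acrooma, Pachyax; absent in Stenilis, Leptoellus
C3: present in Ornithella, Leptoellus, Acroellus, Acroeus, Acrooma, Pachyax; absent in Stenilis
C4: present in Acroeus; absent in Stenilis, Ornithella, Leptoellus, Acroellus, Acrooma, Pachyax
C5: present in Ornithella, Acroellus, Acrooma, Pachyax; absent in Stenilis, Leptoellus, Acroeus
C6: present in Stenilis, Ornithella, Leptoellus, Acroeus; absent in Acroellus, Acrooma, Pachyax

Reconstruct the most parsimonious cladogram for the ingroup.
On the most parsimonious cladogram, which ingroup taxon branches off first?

Leptoellus

Character polarity is set by the outgroup: the derived state is whichever differs from the outgroup's state, so for C6 the derived state is 'absent', and for the remaining characters it is 'present'.
C1 (derived state 'present') is shared by Acroellus and Acrooma — a synapomorphy uniting that clade.
Only Acroellus, Acroeus, Acrooma, Ornithella, and Pachyax show the derived state 'present' for C2, supporting them as a clade.
C3 (derived state 'present') is shared by all ingroup taxa — unites the whole ingroup.
C4: derived state 'present' in Acroeus only — an autapomorphy, so it tells us nothing about relationships among taxa.
Only Acroellus, Acrooma, Ornithella, and Pachyax show the derived state 'present' for C5, supporting them as a clade.
C6: derived state 'absent' in Acroellus, Acrooma, and Pachyax only — synapomorphy for {Acroellus, Acrooma, Pachyax}.
Most parsimonious ingroup topology: (((Ornithella,((Acroellus,Acrooma),Pachyax)),Acroeus),Leptoellus).
Leptoellus is sister to the clade containing all other ingroup taxa, so it is the earliest-diverging (most basal) ingroup lineage.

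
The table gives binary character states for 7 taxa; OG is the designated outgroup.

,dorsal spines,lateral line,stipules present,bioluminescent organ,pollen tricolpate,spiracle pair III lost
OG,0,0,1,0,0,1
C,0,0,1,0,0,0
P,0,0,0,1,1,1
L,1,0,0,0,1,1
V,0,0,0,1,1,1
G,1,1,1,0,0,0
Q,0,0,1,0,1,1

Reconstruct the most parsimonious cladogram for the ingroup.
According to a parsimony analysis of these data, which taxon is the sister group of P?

Character polarity is set by the outgroup: the derived state is whichever differs from the outgroup's state, so for stipules present, spiracle pair III lost the derived state is '0', and for the remaining characters it is '1'.
dorsal spines (state '1') occurs in G and L but conflicts with the nesting implied by the other characters — most parsimoniously interpreted as homoplasy.
lateral line (derived state '1') is unique to G (autapomorphy; uninformative for grouping).
stipules present: derived state '0' in L, P, and V only — synapomorphy for {L, P, V}.
bioluminescent organ (derived state '1') is shared by P and V — a synapomorphy uniting that clade.
pollen tricolpate: derived state '1' in L, P, Q, and V only — synapomorphy for {L, P, Q, V}.
spiracle pair III lost (derived state '0') is shared by C and G — a synapomorphy uniting that clade.
Most parsimonious ingroup topology: ((C,G),(((P,V),L),Q)).
P and V form a cherry on this tree, so they are sister taxa.

V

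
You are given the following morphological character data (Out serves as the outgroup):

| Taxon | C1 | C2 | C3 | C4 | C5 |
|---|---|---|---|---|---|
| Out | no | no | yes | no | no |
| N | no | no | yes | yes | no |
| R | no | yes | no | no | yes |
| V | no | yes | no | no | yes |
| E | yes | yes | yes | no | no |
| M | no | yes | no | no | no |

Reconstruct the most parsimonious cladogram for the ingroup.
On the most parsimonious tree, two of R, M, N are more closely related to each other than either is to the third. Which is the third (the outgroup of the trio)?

Character polarity is set by the outgroup: the derived state is whichever differs from the outgroup's state, so for C3 the derived state is 'no', and for the remaining characters it is 'yes'.
C1 (derived state 'yes') is unique to E (autapomorphy; uninformative for grouping).
Only E, M, R, and V show the derived state 'yes' for C2, supporting them as a clade.
C3: derived state 'no' in M, R, and V only — synapomorphy for {M, R, V}.
C4 (derived state 'yes') is unique to N (autapomorphy; uninformative for grouping).
Only R and V show the derived state 'yes' for C5, supporting them as a clade.
Most parsimonious ingroup topology: (N,(((R,V),M),E)).
M and R share a more recent common ancestor with each other than either does with N, so N is the least closely related of the three.

N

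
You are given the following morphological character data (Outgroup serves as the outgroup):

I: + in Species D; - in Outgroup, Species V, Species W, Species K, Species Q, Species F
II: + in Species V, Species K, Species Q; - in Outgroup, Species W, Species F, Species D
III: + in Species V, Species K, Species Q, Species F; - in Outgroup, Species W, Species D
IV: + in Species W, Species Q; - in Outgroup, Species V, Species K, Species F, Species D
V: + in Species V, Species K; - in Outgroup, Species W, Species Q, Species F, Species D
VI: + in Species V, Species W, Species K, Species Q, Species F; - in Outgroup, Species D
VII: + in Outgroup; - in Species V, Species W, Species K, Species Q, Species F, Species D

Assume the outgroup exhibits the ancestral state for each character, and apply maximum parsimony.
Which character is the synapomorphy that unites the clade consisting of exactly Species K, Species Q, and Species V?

II

Character polarity is set by the outgroup: the derived state is whichever differs from the outgroup's state, so for VII the derived state is '-', and for the remaining characters it is '+'.
I: derived state '+' in Species D only — an autapomorphy, so it tells us nothing about relationships among taxa.
Only Species K, Species Q, and Species V show the derived state '+' for II, supporting them as a clade.
III: derived state '+' in Species F, Species K, Species Q, and Species V only — synapomorphy for {Species F, Species K, Species Q, Species V}.
IV (state '+') occurs in Species Q and Species W but conflicts with the nesting implied by the other characters — most parsimoniously interpreted as homoplasy.
Only Species K and Species V show the derived state '+' for V, supporting them as a clade.
VI (derived state '+') is shared by Species F, Species K, Species Q, Species V, and Species W — a synapomorphy uniting that clade.
All ingroup taxa share the derived state '-' for VII; it defines the ingroup but does not resolve relationships within it.
Most parsimonious ingroup topology: (((((Species V,Species K),Species Q),Species F),Species W),Species D).
The clade {Species K, Species Q, Species V} is supported by II: its derived state '+' occurs in exactly those taxa and in no other taxon (including the outgroup).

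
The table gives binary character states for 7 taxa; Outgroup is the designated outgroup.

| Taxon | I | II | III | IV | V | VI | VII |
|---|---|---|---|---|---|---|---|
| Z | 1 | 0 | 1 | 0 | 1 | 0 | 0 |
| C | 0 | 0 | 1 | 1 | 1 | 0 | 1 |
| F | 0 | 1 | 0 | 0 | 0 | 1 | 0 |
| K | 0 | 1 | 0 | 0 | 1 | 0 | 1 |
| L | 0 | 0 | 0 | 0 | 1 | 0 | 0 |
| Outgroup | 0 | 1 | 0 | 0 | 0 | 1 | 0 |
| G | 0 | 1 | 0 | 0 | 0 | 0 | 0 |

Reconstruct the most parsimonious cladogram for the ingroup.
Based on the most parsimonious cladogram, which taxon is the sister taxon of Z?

Character polarity is set by the outgroup: the derived state is whichever differs from the outgroup's state, so for II, VI the derived state is '0', and for the remaining characters it is '1'.
I: derived state '1' in Z only — an autapomorphy, so it tells us nothing about relationships among taxa.
Only C, L, and Z show the derived state '0' for II, supporting them as a clade.
III: derived state '1' in C and Z only — synapomorphy for {C, Z}.
IV: derived state '1' in C only — an autapomorphy, so it tells us nothing about relationships among taxa.
V: derived state '1' in C, K, L, and Z only — synapomorphy for {C, K, L, Z}.
VI: derived state '0' in C, G, K, L, and Z only — synapomorphy for {C, G, K, L, Z}.
VII (state '1') occurs in C and K but conflicts with the nesting implied by the other characters — most parsimoniously interpreted as homoplasy.
Most parsimonious ingroup topology: (((((Z,C),L),K),G),F).
Z and C form a cherry on this tree, so they are sister taxa.

C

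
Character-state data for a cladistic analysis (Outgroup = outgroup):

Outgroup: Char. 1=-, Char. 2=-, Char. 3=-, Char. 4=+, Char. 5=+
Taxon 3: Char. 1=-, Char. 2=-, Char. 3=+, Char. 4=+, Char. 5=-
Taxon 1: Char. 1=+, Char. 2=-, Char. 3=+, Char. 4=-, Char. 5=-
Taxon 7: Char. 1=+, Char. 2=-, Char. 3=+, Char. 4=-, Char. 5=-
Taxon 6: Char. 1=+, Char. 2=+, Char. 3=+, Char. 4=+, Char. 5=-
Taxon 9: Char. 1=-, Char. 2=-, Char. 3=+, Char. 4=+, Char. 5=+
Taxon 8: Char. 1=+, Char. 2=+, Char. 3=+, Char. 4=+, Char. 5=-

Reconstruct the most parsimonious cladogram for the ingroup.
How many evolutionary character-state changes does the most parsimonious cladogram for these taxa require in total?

5

Character polarity is set by the outgroup: the derived state is whichever differs from the outgroup's state, so for Char. 4, Char. 5 the derived state is '-', and for the remaining characters it is '+'.
Char. 1: derived state '+' in Taxon 1, Taxon 6, Taxon 7, and Taxon 8 only — synapomorphy for {Taxon 1, Taxon 6, Taxon 7, Taxon 8}.
Char. 2: derived state '+' in Taxon 6 and Taxon 8 only — synapomorphy for {Taxon 6, Taxon 8}.
Char. 3 (derived state '+') is shared by all ingroup taxa — unites the whole ingroup.
Char. 4: derived state '-' in Taxon 1 and Taxon 7 only — synapomorphy for {Taxon 1, Taxon 7}.
Only Taxon 1, Taxon 3, Taxon 6, Taxon 7, and Taxon 8 show the derived state '-' for Char. 5, supporting them as a clade.
Most parsimonious ingroup topology: ((Taxon 3,((Taxon 1,Taxon 7),(Taxon 6,Taxon 8))),Taxon 9).
Changes per character on this tree: Char. 1: 1; Char. 2: 1; Char. 3: 1; Char. 4: 1; Char. 5: 1.
Total = 5.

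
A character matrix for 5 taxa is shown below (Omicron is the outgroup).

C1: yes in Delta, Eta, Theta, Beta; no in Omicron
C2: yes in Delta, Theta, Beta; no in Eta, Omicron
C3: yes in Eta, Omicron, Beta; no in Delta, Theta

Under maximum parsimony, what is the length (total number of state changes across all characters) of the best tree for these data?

Character polarity is set by the outgroup: the derived state is whichever differs from the outgroup's state, so for C3 the derived state is 'no', and for the remaining characters it is 'yes'.
All ingroup taxa share the derived state 'yes' for C1; it defines the ingroup but does not resolve relationships within it.
C2: derived state 'yes' in Beta, Delta, and Theta only — synapomorphy for {Beta, Delta, Theta}.
C3: derived state 'no' in Delta and Theta only — synapomorphy for {Delta, Theta}.
Most parsimonious ingroup topology: (Eta,(Beta,(Delta,Theta))).
Changes per character on this tree: C1: 1; C2: 1; C3: 1.
Total = 3.

3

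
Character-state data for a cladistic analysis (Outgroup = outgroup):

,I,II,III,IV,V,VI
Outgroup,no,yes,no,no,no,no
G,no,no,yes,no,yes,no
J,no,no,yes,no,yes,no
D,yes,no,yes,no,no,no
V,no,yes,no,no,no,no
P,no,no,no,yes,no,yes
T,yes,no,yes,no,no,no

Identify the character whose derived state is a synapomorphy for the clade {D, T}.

I

Character polarity is set by the outgroup: the derived state is whichever differs from the outgroup's state, so for II the derived state is 'no', and for the remaining characters it is 'yes'.
Only D and T show the derived state 'yes' for I, supporting them as a clade.
Only D, G, J, P, and T show the derived state 'no' for II, supporting them as a clade.
Only D, G, J, and T show the derived state 'yes' for III, supporting them as a clade.
IV (derived state 'yes') is unique to P (autapomorphy; uninformative for grouping).
V (derived state 'yes') is shared by G and J — a synapomorphy uniting that clade.
VI (derived state 'yes') is unique to P (autapomorphy; uninformative for grouping).
Most parsimonious ingroup topology: ((((G,J),(D,T)),P),V).
The clade {D, T} is supported by I: its derived state 'yes' occurs in exactly those taxa and in no other taxon (including the outgroup).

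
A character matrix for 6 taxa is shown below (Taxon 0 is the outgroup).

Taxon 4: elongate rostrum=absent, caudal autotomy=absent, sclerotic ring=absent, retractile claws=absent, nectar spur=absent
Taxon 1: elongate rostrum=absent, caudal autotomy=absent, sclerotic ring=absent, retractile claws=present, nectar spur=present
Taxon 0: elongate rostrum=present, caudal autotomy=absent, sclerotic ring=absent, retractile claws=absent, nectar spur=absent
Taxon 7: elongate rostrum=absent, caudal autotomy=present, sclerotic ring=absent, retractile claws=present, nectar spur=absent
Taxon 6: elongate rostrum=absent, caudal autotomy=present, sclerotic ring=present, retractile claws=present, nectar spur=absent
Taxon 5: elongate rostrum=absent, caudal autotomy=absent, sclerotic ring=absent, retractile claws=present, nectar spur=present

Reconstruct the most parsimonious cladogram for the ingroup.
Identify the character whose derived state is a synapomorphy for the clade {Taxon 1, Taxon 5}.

nectar spur

Character polarity is set by the outgroup: the derived state is whichever differs from the outgroup's state, so for elongate rostrum the derived state is 'absent', and for the remaining characters it is 'present'.
elongate rostrum (derived state 'absent') is shared by all ingroup taxa — unites the whole ingroup.
caudal autotomy (derived state 'present') is shared by Taxon 6 and Taxon 7 — a synapomorphy uniting that clade.
sclerotic ring: derived state 'present' in Taxon 6 only — an autapomorphy, so it tells us nothing about relationships among taxa.
Only Taxon 1, Taxon 5, Taxon 6, and Taxon 7 show the derived state 'present' for retractile claws, supporting them as a clade.
Only Taxon 1 and Taxon 5 show the derived state 'present' for nectar spur, supporting them as a clade.
Most parsimonious ingroup topology: (((Taxon 6,Taxon 7),(Taxon 1,Taxon 5)),Taxon 4).
The clade {Taxon 1, Taxon 5} is supported by nectar spur: its derived state 'present' occurs in exactly those taxa and in no other taxon (including the outgroup).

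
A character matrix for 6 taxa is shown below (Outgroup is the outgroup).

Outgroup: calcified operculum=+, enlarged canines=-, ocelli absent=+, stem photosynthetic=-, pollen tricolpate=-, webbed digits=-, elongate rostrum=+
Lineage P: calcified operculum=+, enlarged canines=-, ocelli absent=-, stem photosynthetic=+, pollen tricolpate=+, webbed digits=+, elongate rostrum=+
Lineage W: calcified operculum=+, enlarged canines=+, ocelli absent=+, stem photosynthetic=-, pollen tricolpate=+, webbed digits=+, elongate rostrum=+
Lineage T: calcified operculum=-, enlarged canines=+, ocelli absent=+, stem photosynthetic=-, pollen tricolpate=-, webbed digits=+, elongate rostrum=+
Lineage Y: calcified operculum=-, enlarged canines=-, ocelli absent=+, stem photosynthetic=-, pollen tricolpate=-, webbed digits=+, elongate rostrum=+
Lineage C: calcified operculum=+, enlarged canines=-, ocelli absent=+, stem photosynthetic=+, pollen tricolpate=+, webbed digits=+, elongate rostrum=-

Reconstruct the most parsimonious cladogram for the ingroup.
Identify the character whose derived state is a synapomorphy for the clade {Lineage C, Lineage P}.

Character polarity is set by the outgroup: the derived state is whichever differs from the outgroup's state, so for calcified operculum, ocelli absent, elongate rostrum the derived state is '-', and for the remaining characters it is '+'.
calcified operculum (derived state '-') is shared by Lineage T and Lineage Y — a synapomorphy uniting that clade.
enlarged canines groups Lineage T and Lineage W, which is incompatible with the clades supported by the remaining characters; treating it as convergent (homoplasy) costs fewer steps than any alternative tree.
ocelli absent: derived state '-' in Lineage P only — an autapomorphy, so it tells us nothing about relationships among taxa.
stem photosynthetic: derived state '+' in Lineage C and Lineage P only — synapomorphy for {Lineage C, Lineage P}.
pollen tricolpate (derived state '+') is shared by Lineage C, Lineage P, and Lineage W — a synapomorphy uniting that clade.
webbed digits (derived state '+') is shared by all ingroup taxa — unites the whole ingroup.
elongate rostrum: derived state '-' in Lineage C only — an autapomorphy, so it tells us nothing about relationships among taxa.
Most parsimonious ingroup topology: (((Lineage P,Lineage C),Lineage W),(Lineage T,Lineage Y)).
The clade {Lineage C, Lineage P} is supported by stem photosynthetic: its derived state '+' occurs in exactly those taxa and in no other taxon (including the outgroup).

stem photosynthetic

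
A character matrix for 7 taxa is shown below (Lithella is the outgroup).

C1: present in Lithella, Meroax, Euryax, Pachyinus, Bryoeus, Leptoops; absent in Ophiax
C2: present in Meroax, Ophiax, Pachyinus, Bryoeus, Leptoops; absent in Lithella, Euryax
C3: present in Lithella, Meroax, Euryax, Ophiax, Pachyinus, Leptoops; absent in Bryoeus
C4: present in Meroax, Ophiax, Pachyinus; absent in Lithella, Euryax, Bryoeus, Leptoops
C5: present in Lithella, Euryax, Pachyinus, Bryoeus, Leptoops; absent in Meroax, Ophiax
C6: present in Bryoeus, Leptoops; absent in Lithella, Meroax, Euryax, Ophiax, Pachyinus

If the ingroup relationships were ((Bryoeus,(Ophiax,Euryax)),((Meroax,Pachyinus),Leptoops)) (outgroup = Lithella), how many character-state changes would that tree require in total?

Map each character onto ((Bryoeus,(Ophiax,Euryax)),((Meroax,Pachyinus),Leptoops)) (rooted by Lithella) and count the minimum state changes it requires (Fitch parsimony):
C1: 1; C2: 2; C3: 1; C4: 2; C5: 2; C6: 2.
Total tree length = 10.

10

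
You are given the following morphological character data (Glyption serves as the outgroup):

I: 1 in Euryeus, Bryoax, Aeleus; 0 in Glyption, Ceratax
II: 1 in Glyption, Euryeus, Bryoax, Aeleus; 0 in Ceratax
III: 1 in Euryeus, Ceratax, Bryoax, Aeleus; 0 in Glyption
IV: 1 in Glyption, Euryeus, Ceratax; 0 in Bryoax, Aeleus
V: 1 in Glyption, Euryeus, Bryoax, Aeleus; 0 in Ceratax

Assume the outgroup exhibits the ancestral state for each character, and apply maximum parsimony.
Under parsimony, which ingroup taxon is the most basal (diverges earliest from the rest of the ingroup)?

Ceratax

Character polarity is set by the outgroup: the derived state is whichever differs from the outgroup's state, so for II, IV, V the derived state is '0', and for the remaining characters it is '1'.
Only Aeleus, Bryoax, and Euryeus show the derived state '1' for I, supporting them as a clade.
II: derived state '0' in Ceratax only — an autapomorphy, so it tells us nothing about relationships among taxa.
All ingroup taxa share the derived state '1' for III; it defines the ingroup but does not resolve relationships within it.
IV: derived state '0' in Aeleus and Bryoax only — synapomorphy for {Aeleus, Bryoax}.
V: derived state '0' in Ceratax only — an autapomorphy, so it tells us nothing about relationships among taxa.
Most parsimonious ingroup topology: ((Euryeus,(Bryoax,Aeleus)),Ceratax).
Ceratax is sister to the clade containing all other ingroup taxa, so it is the earliest-diverging (most basal) ingroup lineage.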